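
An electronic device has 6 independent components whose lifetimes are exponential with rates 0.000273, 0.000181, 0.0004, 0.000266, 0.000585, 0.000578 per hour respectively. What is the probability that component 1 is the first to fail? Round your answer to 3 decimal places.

The time to first failure is exponential with rate Σλ = 0.000273 + 0.000181 + 0.0004 + 0.000266 + 0.000585 + 0.000578 = 0.002283.
P(component 1 first) = λ_1/Σλ = 0.000273/0.002283 ≈ 0.120.

0.120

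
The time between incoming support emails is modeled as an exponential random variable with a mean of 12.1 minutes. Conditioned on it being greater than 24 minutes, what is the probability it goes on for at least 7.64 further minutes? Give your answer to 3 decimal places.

0.532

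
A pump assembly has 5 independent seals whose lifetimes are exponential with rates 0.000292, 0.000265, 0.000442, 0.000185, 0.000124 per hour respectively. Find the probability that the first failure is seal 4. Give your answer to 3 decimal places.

The time to first failure is exponential with rate Σλ = 0.000292 + 0.000265 + 0.000442 + 0.000185 + 0.000124 = 0.001308.
P(seal 4 first) = λ_4/Σλ = 0.000185/0.001308 ≈ 0.141.

0.141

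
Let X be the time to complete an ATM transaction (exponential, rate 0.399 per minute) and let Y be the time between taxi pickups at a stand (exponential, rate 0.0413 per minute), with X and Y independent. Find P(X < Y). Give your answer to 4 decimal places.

0.9062

λ_1 = 0.399, λ_2 = 0.0413.
For independent exponentials, P(X < Y) = λ_1/(λ_1+λ_2) = 0.399/0.4403 ≈ 0.9062.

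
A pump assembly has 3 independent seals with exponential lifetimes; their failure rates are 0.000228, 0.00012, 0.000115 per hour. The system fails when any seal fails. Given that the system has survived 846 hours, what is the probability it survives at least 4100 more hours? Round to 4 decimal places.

Time to first failure ~ Exp(Σλ) with Σλ = 0.000463.
By memorylessness, P(T > 846+4100 | T > 846) = P(T > 4100) = e^(−0.000463·4100) ≈ 0.1498.

0.1498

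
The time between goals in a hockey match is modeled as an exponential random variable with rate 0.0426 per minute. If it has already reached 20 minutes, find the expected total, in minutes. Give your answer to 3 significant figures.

By memorylessness, E[X | X > 20] = 20 + 1/λ = 20 + 23.4742 = 43.4742 minutes.

43.5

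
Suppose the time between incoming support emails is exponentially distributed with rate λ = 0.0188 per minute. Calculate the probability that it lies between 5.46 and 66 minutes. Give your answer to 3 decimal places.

0.613

P(5.46 < X < 66) = e^(−λ·5.46) − e^(−λ·66) = 0.90244 − 0.28915 ≈ 0.613.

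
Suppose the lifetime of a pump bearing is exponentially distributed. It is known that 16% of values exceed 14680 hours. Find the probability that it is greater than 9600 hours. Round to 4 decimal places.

e^(−λ·14680) = 0.16 ⇒ λ = −ln(0.16)/14680 = 0.000124835.
P(X > 9600) = e^(−0.000124835·9600) = e^(−1.1984) ≈ 0.3017.

0.3017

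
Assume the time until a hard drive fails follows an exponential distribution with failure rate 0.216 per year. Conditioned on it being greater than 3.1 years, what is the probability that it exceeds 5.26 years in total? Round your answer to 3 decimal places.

0.627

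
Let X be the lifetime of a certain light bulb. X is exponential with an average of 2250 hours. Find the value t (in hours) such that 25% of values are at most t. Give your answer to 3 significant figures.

The rate is λ = 1/2250 = 0.000444444 per hour.
Set 1 − e^(−λt) = 0.25, so t = −ln(0.75)/λ = 0.28768/0.000444444 ≈ 647.285 hours.

647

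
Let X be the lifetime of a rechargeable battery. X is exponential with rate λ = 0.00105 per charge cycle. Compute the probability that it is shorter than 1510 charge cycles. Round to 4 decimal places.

P(X ≤ 1510) = 1 − e^(−λ·1510) = 1 − e^(−1.5855) ≈ 0.7952.

0.7952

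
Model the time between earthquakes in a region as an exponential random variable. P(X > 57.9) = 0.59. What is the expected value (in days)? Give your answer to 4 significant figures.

e^(−λ·57.9) = 0.59 ⇒ λ = −ln(0.59)/57.9 = 0.00911283.
Mean = 1/λ = 109.735 days.

109.7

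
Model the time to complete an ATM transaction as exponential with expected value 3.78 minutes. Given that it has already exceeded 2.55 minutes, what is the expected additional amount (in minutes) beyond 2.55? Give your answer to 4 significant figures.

The rate is λ = 1/3.78 = 0.26455 per minute.
By memorylessness, the remaining amount past any threshold is again Exp(λ) with mean 1/λ = 3.78 minutes.

3.780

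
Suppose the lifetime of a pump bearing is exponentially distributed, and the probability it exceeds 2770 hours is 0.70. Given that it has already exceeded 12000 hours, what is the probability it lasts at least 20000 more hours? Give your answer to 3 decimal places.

From e^(−λ·2770) = 0.70, λ = −ln(0.70)/2770 = 0.000128764.
Memoryless: P(X > 12000+20000 | X > 12000) = P(X > 20000) = e^(−0.000128764·20000) ≈ 0.076.

0.076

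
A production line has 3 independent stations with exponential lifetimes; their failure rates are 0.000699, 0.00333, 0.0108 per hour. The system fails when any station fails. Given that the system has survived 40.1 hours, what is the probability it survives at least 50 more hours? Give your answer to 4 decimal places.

Time to first failure ~ Exp(Σλ) with Σλ = 0.014829.
By memorylessness, P(T > 40.1+50 | T > 40.1) = P(T > 50) = e^(−0.014829·50) ≈ 0.4764.

0.4764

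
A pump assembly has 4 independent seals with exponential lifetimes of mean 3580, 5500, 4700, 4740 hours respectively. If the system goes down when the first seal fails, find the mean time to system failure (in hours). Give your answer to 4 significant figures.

1130

The first failure time is exponential with rate Σλ_i = 1/3580 + 1/5500 + 1/4700 + 1/4740 = 0.000884884 per hour.
E[min] = 1/Σλ = 1/0.000884884 = 1130.09 hours.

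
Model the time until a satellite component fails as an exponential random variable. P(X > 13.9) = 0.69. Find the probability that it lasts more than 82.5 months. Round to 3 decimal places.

0.111

e^(−λ·13.9) = 0.69 ⇒ λ = −ln(0.69)/13.9 = 0.0266952.
P(X > 82.5) = e^(−0.0266952·82.5) = e^(−2.2024) ≈ 0.111.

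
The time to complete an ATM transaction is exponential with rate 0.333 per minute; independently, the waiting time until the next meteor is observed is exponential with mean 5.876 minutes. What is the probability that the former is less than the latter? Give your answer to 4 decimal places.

0.6618

λ_1 = 0.333, λ_2 = 1/5.876 = 0.170184.
For independent exponentials, P(the former < the latter) = λ_1/(λ_1+λ_2) = 0.333/0.503184 ≈ 0.6618.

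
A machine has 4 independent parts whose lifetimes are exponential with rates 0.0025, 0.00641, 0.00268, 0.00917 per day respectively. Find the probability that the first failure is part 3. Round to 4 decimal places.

The time to first failure is exponential with rate Σλ = 0.0025 + 0.00641 + 0.00268 + 0.00917 = 0.02076.
P(part 3 first) = λ_3/Σλ = 0.00268/0.02076 ≈ 0.1291.

0.1291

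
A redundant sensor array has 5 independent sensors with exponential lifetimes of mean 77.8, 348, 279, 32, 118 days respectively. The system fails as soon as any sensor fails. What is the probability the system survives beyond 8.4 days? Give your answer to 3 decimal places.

0.609

The first failure time is exponential with rate Σλ_i = 1/77.8 + 1/348 + 1/279 + 1/32 + 1/118 = 0.0590358 per day.
P(min > 8.4) = e^(−0.0590358·8.4) = e^(−0.4959) ≈ 0.609.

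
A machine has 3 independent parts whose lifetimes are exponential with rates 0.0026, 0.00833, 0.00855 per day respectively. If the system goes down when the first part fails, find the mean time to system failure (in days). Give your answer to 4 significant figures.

51.33

The time to first failure is exponential with rate Σλ = 0.0026 + 0.00833 + 0.00855 = 0.01948.
E[min] = 1/Σλ = 1/0.01948 = 51.3347 days.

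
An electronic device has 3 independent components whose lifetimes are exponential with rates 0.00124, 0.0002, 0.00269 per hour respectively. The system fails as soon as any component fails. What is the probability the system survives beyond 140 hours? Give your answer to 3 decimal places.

0.561

The time to first failure is exponential with rate Σλ = 0.00124 + 0.0002 + 0.00269 = 0.00413.
P(min > 140) = e^(−0.00413·140) = e^(−0.5782) ≈ 0.561.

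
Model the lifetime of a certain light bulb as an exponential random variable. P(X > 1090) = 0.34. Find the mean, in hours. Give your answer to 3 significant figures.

1010

e^(−λ·1090) = 0.34 ⇒ λ = −ln(0.34)/1090 = 0.000989734.
Mean = 1/λ = 1010.37 hours.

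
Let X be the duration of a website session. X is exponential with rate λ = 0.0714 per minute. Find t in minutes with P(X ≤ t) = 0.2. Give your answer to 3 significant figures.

3.13

Set 1 − e^(−λt) = 0.2, so t = −ln(0.8)/λ = 0.22314/0.0714 ≈ 3.12526 minutes.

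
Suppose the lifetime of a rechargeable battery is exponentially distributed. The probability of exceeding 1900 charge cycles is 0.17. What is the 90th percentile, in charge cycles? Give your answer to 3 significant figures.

e^(−λ·1900) = 0.17 ⇒ λ = −ln(0.17)/1900 = 0.000932609.
90th percentile: 1 − e^(−λt) = 0.9, t = −ln(0.1)/λ = 2468.97 charge cycles.

2470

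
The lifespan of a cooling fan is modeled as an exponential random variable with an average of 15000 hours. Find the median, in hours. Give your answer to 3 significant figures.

The rate is λ = 1/15000 = 0.0000666667 per hour.
Set 1 − e^(−λt) = 0.5, so t = −ln(0.5)/λ = 0.69315/0.0000666667 ≈ 10397.2 hours.

10400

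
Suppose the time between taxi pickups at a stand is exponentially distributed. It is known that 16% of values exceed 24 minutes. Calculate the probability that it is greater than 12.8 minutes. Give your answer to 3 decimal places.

0.376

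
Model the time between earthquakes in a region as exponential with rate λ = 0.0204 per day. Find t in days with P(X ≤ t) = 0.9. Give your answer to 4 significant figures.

Set 1 − e^(−λt) = 0.9, so t = −ln(0.1)/λ = 2.3026/0.0204 ≈ 112.872 days.

112.9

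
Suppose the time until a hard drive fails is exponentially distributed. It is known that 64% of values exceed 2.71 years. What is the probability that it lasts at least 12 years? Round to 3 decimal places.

0.139

e^(−λ·2.71) = 0.64 ⇒ λ = −ln(0.64)/2.71 = 0.164682.
P(X > 12) = e^(−0.164682·12) = e^(−1.9762) ≈ 0.139.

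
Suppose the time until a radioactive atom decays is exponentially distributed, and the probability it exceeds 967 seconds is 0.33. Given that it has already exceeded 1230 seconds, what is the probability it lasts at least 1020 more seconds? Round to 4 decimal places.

0.3105

From e^(−λ·967) = 0.33, λ = −ln(0.33)/967 = 0.0011465.
Memoryless: P(X > 1230+1020 | X > 1230) = P(X > 1020) = e^(−0.0011465·1020) ≈ 0.3105.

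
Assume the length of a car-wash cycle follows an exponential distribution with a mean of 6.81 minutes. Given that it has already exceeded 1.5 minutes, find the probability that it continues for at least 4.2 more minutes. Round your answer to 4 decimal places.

0.5397

The rate is λ = 1/6.81 = 0.146843 per minute.
The exponential is memoryless, so the remaining time is again Exp(λ): the condition X > 1.5 is irrelevant.
P(X > 4.2) = e^(−0.61674) ≈ 0.5397.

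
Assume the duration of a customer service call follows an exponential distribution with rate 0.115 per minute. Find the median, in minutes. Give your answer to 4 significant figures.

Set 1 − e^(−λt) = 0.5, so t = −ln(0.5)/λ = 0.69315/0.115 ≈ 6.02737 minutes.

6.027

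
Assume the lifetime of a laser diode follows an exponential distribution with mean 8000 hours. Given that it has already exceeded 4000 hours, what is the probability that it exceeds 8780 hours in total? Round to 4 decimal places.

0.5502

The rate is λ = 1/8000 = 0.000125 per hour.
P(X > s+t | X > s) = e^(−λ(s+t))/e^(−λs) = e^(−λt), independent of s = 4000.
P(X > 4780) = e^(−0.5975) ≈ 0.5502.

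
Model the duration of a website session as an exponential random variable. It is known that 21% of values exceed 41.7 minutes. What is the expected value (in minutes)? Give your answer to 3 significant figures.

26.7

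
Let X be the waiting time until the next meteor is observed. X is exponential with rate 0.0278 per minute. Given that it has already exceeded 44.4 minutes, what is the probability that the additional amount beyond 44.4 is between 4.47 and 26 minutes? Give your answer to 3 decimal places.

Memoryless: the residual past 44.4 is again Exp(λ).
P(4.47 < residual < 26) = e^(−λ·4.47) − e^(−λ·26) = 0.88314 − 0.48539 ≈ 0.398.

0.398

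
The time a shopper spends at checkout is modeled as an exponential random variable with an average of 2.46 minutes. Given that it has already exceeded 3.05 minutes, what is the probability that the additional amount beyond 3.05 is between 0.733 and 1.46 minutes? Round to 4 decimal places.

The rate is λ = 1/2.46 = 0.406504 per minute.
Memoryless: the residual past 3.05 is again Exp(λ).
P(0.733 < residual < 1.46) = e^(−λ·0.733) − e^(−λ·1.46) = 0.74233 − 0.55239 ≈ 0.1899.

0.1899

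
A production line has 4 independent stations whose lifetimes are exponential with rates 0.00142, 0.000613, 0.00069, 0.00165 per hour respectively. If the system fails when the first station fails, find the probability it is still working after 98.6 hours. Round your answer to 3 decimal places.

The time to first failure is exponential with rate Σλ = 0.00142 + 0.000613 + 0.00069 + 0.00165 = 0.004373.
P(min > 98.6) = e^(−0.004373·98.6) = e^(−0.43118) ≈ 0.650.

0.650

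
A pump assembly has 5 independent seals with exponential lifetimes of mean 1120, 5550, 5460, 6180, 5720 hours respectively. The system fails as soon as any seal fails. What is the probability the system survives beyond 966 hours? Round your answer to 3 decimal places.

0.215

The first failure time is exponential with rate Σλ_i = 1/1120 + 1/5550 + 1/5460 + 1/6180 + 1/5720 = 0.00159282 per hour.
P(min > 966) = e^(−0.00159282·966) = e^(−1.5387) ≈ 0.215.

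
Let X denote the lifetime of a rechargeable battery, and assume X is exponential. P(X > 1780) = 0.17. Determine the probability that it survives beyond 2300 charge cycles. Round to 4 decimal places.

0.1013

e^(−λ·1780) = 0.17 ⇒ λ = −ln(0.17)/1780 = 0.000995481.
P(X > 2300) = e^(−0.000995481·2300) = e^(−2.2896) ≈ 0.1013.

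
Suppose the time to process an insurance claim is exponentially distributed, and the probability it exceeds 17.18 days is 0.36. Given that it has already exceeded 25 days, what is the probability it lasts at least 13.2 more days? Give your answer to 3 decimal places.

0.456

From e^(−λ·17.18) = 0.36, λ = −ln(0.36)/17.18 = 0.0594675.
Memoryless: P(X > 25+13.2 | X > 25) = P(X > 13.2) = e^(−0.0594675·13.2) ≈ 0.456.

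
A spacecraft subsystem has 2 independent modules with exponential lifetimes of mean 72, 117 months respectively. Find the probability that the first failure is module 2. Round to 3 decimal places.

0.381

Rates: λ_i = 1/mean_i → 0.0138889, 0.00854701; Σλ = 0.0224359.
P(module 2 first) = λ_2/Σλ = 0.00854701/0.0224359 ≈ 0.381.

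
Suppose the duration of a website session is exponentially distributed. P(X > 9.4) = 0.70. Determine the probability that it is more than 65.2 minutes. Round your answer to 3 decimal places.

0.084

e^(−λ·9.4) = 0.70 ⇒ λ = −ln(0.70)/9.4 = 0.0379441.
P(X > 65.2) = e^(−0.0379441·65.2) = e^(−2.474) ≈ 0.084.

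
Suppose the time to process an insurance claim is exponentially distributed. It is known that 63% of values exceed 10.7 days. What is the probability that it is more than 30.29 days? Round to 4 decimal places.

0.2704

e^(−λ·10.7) = 0.63 ⇒ λ = −ln(0.63)/10.7 = 0.0431809.
P(X > 30.29) = e^(−0.0431809·30.29) = e^(−1.3079) ≈ 0.2704.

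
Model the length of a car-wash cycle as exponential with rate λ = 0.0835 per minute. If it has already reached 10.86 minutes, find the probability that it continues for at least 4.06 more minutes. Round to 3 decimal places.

0.712

P(X > s+t | X > s) = e^(−λ(s+t))/e^(−λs) = e^(−λt), independent of s = 10.86.
P(X > 4.06) = e^(−0.33901) ≈ 0.712.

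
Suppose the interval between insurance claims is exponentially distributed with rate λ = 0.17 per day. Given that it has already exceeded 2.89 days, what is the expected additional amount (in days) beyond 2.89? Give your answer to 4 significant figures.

By memorylessness, the remaining amount past any threshold is again Exp(λ) with mean 1/λ = 5.88235 days.

5.882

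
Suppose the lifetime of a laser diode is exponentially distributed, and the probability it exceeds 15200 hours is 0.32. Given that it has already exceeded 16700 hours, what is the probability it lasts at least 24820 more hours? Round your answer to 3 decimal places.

From e^(−λ·15200) = 0.32, λ = −ln(0.32)/15200 = 0.0000749628.
Memoryless: P(X > 16700+24820 | X > 16700) = P(X > 24820) = e^(−0.0000749628·24820) ≈ 0.156.

0.156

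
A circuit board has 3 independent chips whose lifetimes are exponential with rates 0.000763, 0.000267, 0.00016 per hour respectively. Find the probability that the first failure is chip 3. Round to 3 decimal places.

The time to first failure is exponential with rate Σλ = 0.000763 + 0.000267 + 0.00016 = 0.00119.
P(chip 3 first) = λ_3/Σλ = 0.00016/0.00119 ≈ 0.134.

0.134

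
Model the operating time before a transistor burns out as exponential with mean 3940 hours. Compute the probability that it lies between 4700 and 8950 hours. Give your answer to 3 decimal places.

The rate is λ = 1/3940 = 0.000253807 per hour.
P(4700 < X < 8950) = e^(−λ·4700) − e^(−λ·8950) = 0.30334 − 0.10315 ≈ 0.200.

0.200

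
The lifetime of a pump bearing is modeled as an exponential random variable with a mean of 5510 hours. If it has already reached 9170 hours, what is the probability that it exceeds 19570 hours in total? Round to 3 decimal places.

The rate is λ = 1/5510 = 0.000181488 per hour.
The exponential is memoryless, so the remaining time is again Exp(λ): the condition X > 9170 is irrelevant.
P(X > 10400) = e^(−1.8875) ≈ 0.151.

0.151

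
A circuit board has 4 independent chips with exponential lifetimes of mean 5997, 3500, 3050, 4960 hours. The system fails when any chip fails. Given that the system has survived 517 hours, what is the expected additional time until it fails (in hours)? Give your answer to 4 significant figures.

1018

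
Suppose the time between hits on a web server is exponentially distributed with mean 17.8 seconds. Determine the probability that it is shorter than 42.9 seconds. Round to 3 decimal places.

The rate is λ = 1/17.8 = 0.0561798 per second.
P(X ≤ 42.9) = 1 − e^(−λ·42.9) = 1 − e^(−2.4101) ≈ 0.910.

0.910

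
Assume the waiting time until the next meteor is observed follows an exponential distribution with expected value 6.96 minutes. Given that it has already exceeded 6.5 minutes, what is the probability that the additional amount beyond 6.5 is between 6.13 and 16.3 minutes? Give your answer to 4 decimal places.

0.3183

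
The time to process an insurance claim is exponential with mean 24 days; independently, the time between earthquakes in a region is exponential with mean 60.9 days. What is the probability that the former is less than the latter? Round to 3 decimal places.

λ_1 = 1/24 = 0.0416667, λ_2 = 1/60.9 = 0.0164204.
For independent exponentials, P(the former < the latter) = λ_1/(λ_1+λ_2) = 0.0416667/0.058087 ≈ 0.717.

0.717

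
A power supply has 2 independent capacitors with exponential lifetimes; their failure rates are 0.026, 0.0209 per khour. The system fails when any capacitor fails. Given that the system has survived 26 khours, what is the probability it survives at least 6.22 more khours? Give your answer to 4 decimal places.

Time to first failure ~ Exp(Σλ) with Σλ = 0.0469.
By memorylessness, P(T > 26+6.22 | T > 26) = P(T > 6.22) = e^(−0.0469·6.22) ≈ 0.7470.

0.7470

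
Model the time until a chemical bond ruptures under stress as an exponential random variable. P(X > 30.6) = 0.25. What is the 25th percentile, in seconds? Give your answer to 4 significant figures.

e^(−λ·30.6) = 0.25 ⇒ λ = −ln(0.25)/30.6 = 0.0453037.
25th percentile: 1 − e^(−λt) = 0.25, t = −ln(0.75)/λ = 6.35007 seconds.

6.350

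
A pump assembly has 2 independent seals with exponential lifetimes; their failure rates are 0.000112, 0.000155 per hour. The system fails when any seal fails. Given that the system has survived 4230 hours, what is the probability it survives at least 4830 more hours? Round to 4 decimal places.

Time to first failure ~ Exp(Σλ) with Σλ = 0.000267.
By memorylessness, P(T > 4230+4830 | T > 4230) = P(T > 4830) = e^(−0.000267·4830) ≈ 0.2754.

0.2754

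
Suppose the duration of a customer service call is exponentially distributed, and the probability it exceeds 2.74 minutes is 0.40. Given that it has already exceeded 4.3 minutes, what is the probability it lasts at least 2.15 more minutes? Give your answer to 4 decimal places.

0.4872

From e^(−λ·2.74) = 0.40, λ = −ln(0.40)/2.74 = 0.334413.
Memoryless: P(X > 4.3+2.15 | X > 4.3) = P(X > 2.15) = e^(−0.334413·2.15) ≈ 0.4872.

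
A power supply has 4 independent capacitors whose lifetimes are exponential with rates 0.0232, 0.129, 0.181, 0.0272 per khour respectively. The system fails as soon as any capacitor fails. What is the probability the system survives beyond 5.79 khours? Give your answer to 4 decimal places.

0.1241

The time to first failure is exponential with rate Σλ = 0.0232 + 0.129 + 0.181 + 0.0272 = 0.3604.
P(min > 5.79) = e^(−0.3604·5.79) = e^(−2.0867) ≈ 0.1241.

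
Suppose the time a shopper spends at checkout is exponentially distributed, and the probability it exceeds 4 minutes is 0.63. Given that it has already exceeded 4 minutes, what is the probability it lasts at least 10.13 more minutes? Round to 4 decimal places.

0.3103

From e^(−λ·4) = 0.63, λ = −ln(0.63)/4 = 0.115509.
Memoryless: P(X > 4+10.13 | X > 4) = P(X > 10.13) = e^(−0.115509·10.13) ≈ 0.3103.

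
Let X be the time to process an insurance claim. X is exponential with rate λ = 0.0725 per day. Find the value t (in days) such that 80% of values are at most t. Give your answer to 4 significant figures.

22.20

Set 1 − e^(−λt) = 0.8, so t = −ln(0.2)/λ = 1.6094/0.0725 ≈ 22.1991 days.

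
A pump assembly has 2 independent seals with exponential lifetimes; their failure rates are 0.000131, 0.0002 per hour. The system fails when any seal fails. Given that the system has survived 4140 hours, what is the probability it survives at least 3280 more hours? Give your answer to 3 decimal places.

Time to first failure ~ Exp(Σλ) with Σλ = 0.000331.
By memorylessness, P(T > 4140+3280 | T > 4140) = P(T > 3280) = e^(−0.000331·3280) ≈ 0.338.

0.338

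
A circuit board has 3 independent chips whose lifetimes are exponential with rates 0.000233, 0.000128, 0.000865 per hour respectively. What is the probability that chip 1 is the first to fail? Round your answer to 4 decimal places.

The time to first failure is exponential with rate Σλ = 0.000233 + 0.000128 + 0.000865 = 0.001226.
P(chip 1 first) = λ_1/Σλ = 0.000233/0.001226 ≈ 0.1900.

0.1900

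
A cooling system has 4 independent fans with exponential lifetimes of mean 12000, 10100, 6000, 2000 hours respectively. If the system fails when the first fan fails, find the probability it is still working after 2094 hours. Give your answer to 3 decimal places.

The first failure time is exponential with rate Σλ_i = 1/12000 + 1/10100 + 1/6000 + 1/2000 = 0.00084901 per hour.
P(min > 2094) = e^(−0.00084901·2094) = e^(−1.7778) ≈ 0.169.

0.169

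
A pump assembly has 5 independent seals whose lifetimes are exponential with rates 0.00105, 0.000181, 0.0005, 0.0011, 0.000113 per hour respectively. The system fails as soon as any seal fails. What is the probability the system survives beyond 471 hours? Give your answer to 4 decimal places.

The time to first failure is exponential with rate Σλ = 0.00105 + 0.000181 + 0.0005 + 0.0011 + 0.000113 = 0.002944.
P(min > 471) = e^(−0.002944·471) = e^(−1.3866) ≈ 0.2499.

0.2499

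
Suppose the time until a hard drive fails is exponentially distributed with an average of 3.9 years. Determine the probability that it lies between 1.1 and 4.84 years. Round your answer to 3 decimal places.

The rate is λ = 1/3.9 = 0.25641 per year.
P(1.1 < X < 4.84) = e^(−λ·1.1) − e^(−λ·4.84) = 0.75424 − 0.28909 ≈ 0.465.

0.465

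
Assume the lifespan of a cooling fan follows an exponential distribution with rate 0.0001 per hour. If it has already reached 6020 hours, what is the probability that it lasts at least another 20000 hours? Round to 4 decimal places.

By the memoryless property, P(X > 6020+20000 | X > 6020) = P(X > 20000).
P(X > 20000) = e^(−2) ≈ 0.1353.

0.1353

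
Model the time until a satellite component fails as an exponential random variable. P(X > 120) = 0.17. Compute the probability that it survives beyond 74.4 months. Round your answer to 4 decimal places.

0.3333

e^(−λ·120) = 0.17 ⇒ λ = −ln(0.17)/120 = 0.0147663.
P(X > 74.4) = e^(−0.0147663·74.4) = e^(−1.0986) ≈ 0.3333.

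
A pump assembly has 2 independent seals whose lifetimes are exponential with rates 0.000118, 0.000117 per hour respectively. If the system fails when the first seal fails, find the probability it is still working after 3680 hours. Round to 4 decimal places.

0.4211

The time to first failure is exponential with rate Σλ = 0.000118 + 0.000117 = 0.000235.
P(min > 3680) = e^(−0.000235·3680) = e^(−0.8648) ≈ 0.4211.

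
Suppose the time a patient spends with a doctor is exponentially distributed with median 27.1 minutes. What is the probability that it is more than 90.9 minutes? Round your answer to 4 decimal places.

0.0978

For an exponential, median = ln(2)/λ, so λ = ln 2 / 27.1 = 0.0255774 per minute.
P(X > 90.9) = e^(−λ·90.9) = e^(−2.325) ≈ 0.0978.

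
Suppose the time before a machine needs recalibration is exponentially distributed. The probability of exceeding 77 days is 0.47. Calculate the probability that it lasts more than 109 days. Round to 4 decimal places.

e^(−λ·77) = 0.47 ⇒ λ = −ln(0.47)/77 = 0.00980549.
P(X > 109) = e^(−0.00980549·109) = e^(−1.0688) ≈ 0.3434.

0.3434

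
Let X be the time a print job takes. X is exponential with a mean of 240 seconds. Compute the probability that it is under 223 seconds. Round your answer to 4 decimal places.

The rate is λ = 1/240 = 0.00416667 per second.
P(X ≤ 223) = 1 − e^(−λ·223) = 1 − e^(−0.92917) ≈ 0.6051.

0.6051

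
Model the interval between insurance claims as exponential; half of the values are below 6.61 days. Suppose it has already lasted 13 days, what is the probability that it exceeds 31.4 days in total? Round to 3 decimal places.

For an exponential, median = ln(2)/λ, so λ = ln 2 / 6.61 = 0.104863 per day.
The exponential is memoryless, so the remaining time is again Exp(λ): the condition X > 13 is irrelevant.
P(X > 18.4) = e^(−1.9295) ≈ 0.145.

0.145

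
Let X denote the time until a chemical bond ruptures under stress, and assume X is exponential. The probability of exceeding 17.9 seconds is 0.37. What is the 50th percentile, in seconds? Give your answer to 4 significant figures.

e^(−λ·17.9) = 0.37 ⇒ λ = −ln(0.37)/17.9 = 0.0555448.
50th percentile: 1 − e^(−λt) = 0.5, t = −ln(0.5)/λ = 12.4791 seconds.

12.48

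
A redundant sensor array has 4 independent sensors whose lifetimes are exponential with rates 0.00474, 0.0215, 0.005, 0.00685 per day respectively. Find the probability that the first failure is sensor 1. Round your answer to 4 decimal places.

The time to first failure is exponential with rate Σλ = 0.00474 + 0.0215 + 0.005 + 0.00685 = 0.03809.
P(sensor 1 first) = λ_1/Σλ = 0.00474/0.03809 ≈ 0.1244.

0.1244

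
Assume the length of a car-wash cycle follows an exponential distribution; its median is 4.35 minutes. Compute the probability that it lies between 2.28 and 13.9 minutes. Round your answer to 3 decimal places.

0.586

For an exponential, median = ln(2)/λ, so λ = ln 2 / 4.35 = 0.159344 per minute.
P(2.28 < X < 13.9) = e^(−λ·2.28) − e^(−λ·13.9) = 0.69537 − 0.10917 ≈ 0.586.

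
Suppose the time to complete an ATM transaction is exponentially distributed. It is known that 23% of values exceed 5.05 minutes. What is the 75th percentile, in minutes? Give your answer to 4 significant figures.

e^(−λ·5.05) = 0.23 ⇒ λ = −ln(0.23)/5.05 = 0.291025.
75th percentile: 1 − e^(−λt) = 0.75, t = −ln(0.25)/λ = 4.76349 minutes.

4.763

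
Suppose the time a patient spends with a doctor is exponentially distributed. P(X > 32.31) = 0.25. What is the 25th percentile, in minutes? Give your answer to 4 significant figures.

e^(−λ·32.31) = 0.25 ⇒ λ = −ln(0.25)/32.31 = 0.042906.
25th percentile: 1 − e^(−λt) = 0.25, t = −ln(0.75)/λ = 6.70493 minutes.

6.705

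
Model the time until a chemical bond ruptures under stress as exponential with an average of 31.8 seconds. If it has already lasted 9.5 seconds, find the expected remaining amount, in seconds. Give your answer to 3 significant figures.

The rate is λ = 1/31.8 = 0.0314465 per second.
By memorylessness, the remaining amount past any threshold is again Exp(λ) with mean 1/λ = 31.8 seconds.

31.8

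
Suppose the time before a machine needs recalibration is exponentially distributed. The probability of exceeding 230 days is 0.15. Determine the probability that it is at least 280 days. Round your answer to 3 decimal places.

e^(−λ·230) = 0.15 ⇒ λ = −ln(0.15)/230 = 0.00824835.
P(X > 280) = e^(−0.00824835·280) = e^(−2.3095) ≈ 0.099.

0.099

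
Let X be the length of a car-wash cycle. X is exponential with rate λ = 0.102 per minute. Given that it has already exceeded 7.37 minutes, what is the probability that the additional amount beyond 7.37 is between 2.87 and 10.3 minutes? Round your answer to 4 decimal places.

Memoryless: the residual past 7.37 is again Exp(λ).
P(2.87 < residual < 10.3) = e^(−λ·2.87) − e^(−λ·10.3) = 0.74622 − 0.34973 ≈ 0.3965.

0.3965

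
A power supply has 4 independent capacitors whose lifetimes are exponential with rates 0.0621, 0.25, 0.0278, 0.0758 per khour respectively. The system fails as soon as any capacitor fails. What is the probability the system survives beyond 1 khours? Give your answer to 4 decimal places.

The time to first failure is exponential with rate Σλ = 0.0621 + 0.25 + 0.0278 + 0.0758 = 0.4157.
P(min > 1) = e^(−0.4157·1) = e^(−0.4157) ≈ 0.6599.

0.6599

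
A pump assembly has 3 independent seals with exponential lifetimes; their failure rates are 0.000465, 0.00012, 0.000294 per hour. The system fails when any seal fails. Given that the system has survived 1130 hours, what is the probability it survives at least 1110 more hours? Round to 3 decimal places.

Time to first failure ~ Exp(Σλ) with Σλ = 0.000879.
By memorylessness, P(T > 1130+1110 | T > 1130) = P(T > 1110) = e^(−0.000879·1110) ≈ 0.377.

0.377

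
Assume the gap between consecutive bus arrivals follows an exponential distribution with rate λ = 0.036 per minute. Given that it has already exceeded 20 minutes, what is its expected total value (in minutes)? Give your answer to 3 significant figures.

By memorylessness, E[X | X > 20] = 20 + 1/λ = 20 + 27.7778 = 47.7778 minutes.

47.8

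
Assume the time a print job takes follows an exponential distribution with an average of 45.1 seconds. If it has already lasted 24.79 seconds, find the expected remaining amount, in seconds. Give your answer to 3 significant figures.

The rate is λ = 1/45.1 = 0.0221729 per second.
By memorylessness, the remaining amount past any threshold is again Exp(λ) with mean 1/λ = 45.1 seconds.

45.1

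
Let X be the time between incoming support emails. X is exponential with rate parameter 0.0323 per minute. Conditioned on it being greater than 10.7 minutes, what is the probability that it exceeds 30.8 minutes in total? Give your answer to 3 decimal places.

0.522

The exponential is memoryless, so the remaining time is again Exp(λ): the condition X > 10.7 is irrelevant.
P(X > 20.1) = e^(−0.64923) ≈ 0.522.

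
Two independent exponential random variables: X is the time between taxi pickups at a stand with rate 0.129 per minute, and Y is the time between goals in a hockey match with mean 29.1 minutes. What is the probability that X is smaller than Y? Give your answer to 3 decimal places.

0.790

λ_1 = 0.129, λ_2 = 1/29.1 = 0.0343643.
For independent exponentials, P(X < Y) = λ_1/(λ_1+λ_2) = 0.129/0.163364 ≈ 0.790.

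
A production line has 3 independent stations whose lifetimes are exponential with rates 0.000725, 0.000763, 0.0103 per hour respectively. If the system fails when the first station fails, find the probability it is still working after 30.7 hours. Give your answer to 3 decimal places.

0.696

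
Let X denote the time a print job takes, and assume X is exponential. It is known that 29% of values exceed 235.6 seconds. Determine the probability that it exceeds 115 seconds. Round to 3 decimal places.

e^(−λ·235.6) = 0.29 ⇒ λ = −ln(0.29)/235.6 = 0.00525414.
P(X > 115) = e^(−0.00525414·115) = e^(−0.60423) ≈ 0.546.

0.546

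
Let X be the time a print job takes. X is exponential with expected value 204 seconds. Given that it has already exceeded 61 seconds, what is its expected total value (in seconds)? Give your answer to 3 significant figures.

265

The rate is λ = 1/204 = 0.00490196 per second.
By memorylessness, E[X | X > 61] = 61 + 1/λ = 61 + 204 = 265 seconds.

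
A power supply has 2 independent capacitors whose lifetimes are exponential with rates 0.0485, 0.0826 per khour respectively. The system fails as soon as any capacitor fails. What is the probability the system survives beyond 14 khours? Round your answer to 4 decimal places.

The time to first failure is exponential with rate Σλ = 0.0485 + 0.0826 = 0.1311.
P(min > 14) = e^(−0.1311·14) = e^(−1.8354) ≈ 0.1595.

0.1595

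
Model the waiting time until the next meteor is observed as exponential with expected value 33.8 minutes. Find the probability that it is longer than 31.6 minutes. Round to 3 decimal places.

The rate is λ = 1/33.8 = 0.0295858 per minute.
P(X > 31.6) = e^(−λ·31.6) = e^(−0.93491) ≈ 0.393.

0.393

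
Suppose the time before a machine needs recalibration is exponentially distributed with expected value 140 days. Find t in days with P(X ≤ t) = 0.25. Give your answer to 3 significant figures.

40.3

The rate is λ = 1/140 = 0.00714286 per day.
Set 1 − e^(−λt) = 0.25, so t = −ln(0.75)/λ = 0.28768/0.00714286 ≈ 40.2755 days.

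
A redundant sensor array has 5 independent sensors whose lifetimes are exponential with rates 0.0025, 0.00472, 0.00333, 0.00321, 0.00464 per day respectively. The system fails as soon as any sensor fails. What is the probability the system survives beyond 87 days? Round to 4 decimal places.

The time to first failure is exponential with rate Σλ = 0.0025 + 0.00472 + 0.00333 + 0.00321 + 0.00464 = 0.0184.
P(min > 87) = e^(−0.0184·87) = e^(−1.6008) ≈ 0.2017.

0.2017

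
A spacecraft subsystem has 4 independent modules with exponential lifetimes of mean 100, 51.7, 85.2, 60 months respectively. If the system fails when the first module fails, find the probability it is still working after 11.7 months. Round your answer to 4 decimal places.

0.5088

The first failure time is exponential with rate Σλ_i = 1/100 + 1/51.7 + 1/85.2 + 1/60 = 0.0577461 per month.
P(min > 11.7) = e^(−0.0577461·11.7) = e^(−0.67563) ≈ 0.5088.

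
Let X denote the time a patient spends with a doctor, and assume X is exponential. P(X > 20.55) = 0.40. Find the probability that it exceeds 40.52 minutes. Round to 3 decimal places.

0.164

e^(−λ·20.55) = 0.40 ⇒ λ = −ln(0.40)/20.55 = 0.0445884.
P(X > 40.52) = e^(−0.0445884·40.52) = e^(−1.8067) ≈ 0.164.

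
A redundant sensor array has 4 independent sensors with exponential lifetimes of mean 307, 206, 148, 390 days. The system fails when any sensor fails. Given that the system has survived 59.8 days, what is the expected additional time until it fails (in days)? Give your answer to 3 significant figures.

57.4

First-failure rate Σλ = 1/307 + 1/206 + 1/148 + 1/390 = 0.0174326.
By memorylessness the expected residual is 1/Σλ = 57.3639 days, regardless of the 59.8 already elapsed.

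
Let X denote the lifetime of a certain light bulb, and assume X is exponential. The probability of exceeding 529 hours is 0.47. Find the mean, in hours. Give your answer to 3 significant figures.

e^(−λ·529) = 0.47 ⇒ λ = −ln(0.47)/529 = 0.00142726.
Mean = 1/λ = 700.641 hours.

701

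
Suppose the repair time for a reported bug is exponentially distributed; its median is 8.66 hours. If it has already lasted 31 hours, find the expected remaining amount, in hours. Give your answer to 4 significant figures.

12.49

For an exponential, median = ln(2)/λ, so λ = ln 2 / 8.66 = 0.0800401 per hour.
By memorylessness, the remaining amount past any threshold is again Exp(λ) with mean 1/λ = 12.4937 hours.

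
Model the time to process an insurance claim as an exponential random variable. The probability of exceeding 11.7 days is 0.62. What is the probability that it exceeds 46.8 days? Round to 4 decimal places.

0.1478

e^(−λ·11.7) = 0.62 ⇒ λ = −ln(0.62)/11.7 = 0.0408578.
P(X > 46.8) = e^(−0.0408578·46.8) = e^(−1.9121) ≈ 0.1478.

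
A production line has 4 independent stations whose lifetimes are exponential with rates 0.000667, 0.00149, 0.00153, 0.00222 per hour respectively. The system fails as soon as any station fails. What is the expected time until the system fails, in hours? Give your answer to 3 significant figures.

169

The time to first failure is exponential with rate Σλ = 0.000667 + 0.00149 + 0.00153 + 0.00222 = 0.005907.
E[min] = 1/Σλ = 1/0.005907 = 169.291 hours.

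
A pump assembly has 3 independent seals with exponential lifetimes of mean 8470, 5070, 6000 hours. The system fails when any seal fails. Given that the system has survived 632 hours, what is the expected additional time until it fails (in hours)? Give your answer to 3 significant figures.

2070

First-failure rate Σλ = 1/8470 + 1/5070 + 1/6000 = 0.000481969.
By memorylessness the expected residual is 1/Σλ = 2074.82 hours, regardless of the 632 already elapsed.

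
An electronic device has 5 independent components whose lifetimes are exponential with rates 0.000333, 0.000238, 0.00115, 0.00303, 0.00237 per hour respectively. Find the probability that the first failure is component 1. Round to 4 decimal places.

The time to first failure is exponential with rate Σλ = 0.000333 + 0.000238 + 0.00115 + 0.00303 + 0.00237 = 0.007121.
P(component 1 first) = λ_1/Σλ = 0.000333/0.007121 ≈ 0.0468.

0.0468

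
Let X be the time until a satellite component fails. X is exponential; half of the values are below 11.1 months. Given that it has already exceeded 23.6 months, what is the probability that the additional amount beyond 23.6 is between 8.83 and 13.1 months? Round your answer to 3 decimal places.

0.135

For an exponential, median = ln(2)/λ, so λ = ln 2 / 11.1 = 0.0624457 per month.
Memoryless: the residual past 23.6 is again Exp(λ).
P(8.83 < residual < 13.1) = e^(−λ·8.83) − e^(−λ·13.1) = 0.57615 − 0.44130 ≈ 0.135.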